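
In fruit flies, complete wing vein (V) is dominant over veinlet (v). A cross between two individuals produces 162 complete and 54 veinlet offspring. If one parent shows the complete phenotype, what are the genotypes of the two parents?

Observed offspring: 162 complete, 54 veinlet
The observed ratio simplifies to 3:1. Veinlet (vv) offspring appear, so each parent must contribute one v allele. The parent stated to show complete carries V, so it is Vv. The other parent is then either Vv or vv: Vv × vv would give a 1:1 split, whereas Vv × Vv gives 3:1 — matching the data. So both parents are heterozygous (Vv × Vv).
Parent genotypes: Vv × Vv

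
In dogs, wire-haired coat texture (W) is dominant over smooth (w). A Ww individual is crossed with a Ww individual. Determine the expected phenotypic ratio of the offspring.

Punnett square for Ww × Ww:
Offspring genotypes: 1 WW, 2 Ww, 1 ww
wire-haired: 3, smooth: 1
Ratio: 3:1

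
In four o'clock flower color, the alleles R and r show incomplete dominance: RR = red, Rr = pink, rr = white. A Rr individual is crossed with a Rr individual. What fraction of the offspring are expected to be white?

Punnett square for Rr × Rr:
Offspring genotypes: 1 RR, 2 Rr, 1 rr
Phenotype counts: 1 red, 2 pink, 1 white
white: 1 out of 4
Probability: 1/4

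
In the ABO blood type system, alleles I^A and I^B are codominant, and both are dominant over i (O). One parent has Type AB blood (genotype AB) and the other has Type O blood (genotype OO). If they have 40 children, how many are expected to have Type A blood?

Cross: AB × OO
Possible offspring genotypes: 2 AO, 2 BO
Blood type counts: 2 Type A, 2 Type B
Probability of Type A: 2/4 = 1/2
Expected count = 1/2 × 40 = 20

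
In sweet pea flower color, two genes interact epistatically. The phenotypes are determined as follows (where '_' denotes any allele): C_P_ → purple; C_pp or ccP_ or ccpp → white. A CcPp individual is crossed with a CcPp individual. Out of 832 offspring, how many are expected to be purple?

Cross: CcPp × CcPp — consider each gene separately:
C gene: Cc × Cc → 1 CC, 2 Cc, 1 cc → 3 C_ : 1 cc (out of 4)
P gene: Pp × Pp → 1 PP, 2 Pp, 1 pp → 3 P_ : 1 pp (out of 4)
Genotype classes (out of 4 × 4 = 16): C_P_ = 3×3 = 9; C_pp = 3×1 = 3; ccP_ = 1×3 = 3; ccpp = 1×1 = 1
Apply the phenotype rules: C_P_ (9) → purple; C_pp (3) + ccP_ (3) + ccpp (1) → white
Phenotype counts (out of 16): 9 purple, 7 white
purple: 9 out of 16 → fraction 9/16
Expected count = 9/16 × 832 = 468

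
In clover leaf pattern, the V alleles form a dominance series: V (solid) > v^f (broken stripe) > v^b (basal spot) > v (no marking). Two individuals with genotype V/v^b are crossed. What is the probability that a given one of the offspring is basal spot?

Cross: V/v^b × V/v^b
Allele dominance: V > v^f > v^b > v
Offspring genotypes: 1 V/V, 2 V/v^b, 1 v^b/v^b
Phenotype counts: 3 solid, 1 basal spot
basal spot: 1 out of 4
Probability: 1/4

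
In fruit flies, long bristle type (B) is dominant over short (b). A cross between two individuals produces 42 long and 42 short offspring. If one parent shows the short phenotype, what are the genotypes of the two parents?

Observed offspring: 42 long, 42 short
The observed ratio simplifies to 1:1. One parent shows short, so its genotype must be bb. A 1:1 offspring split requires the other parent to be heterozygous (Bb).
Parent genotypes: bb × Bb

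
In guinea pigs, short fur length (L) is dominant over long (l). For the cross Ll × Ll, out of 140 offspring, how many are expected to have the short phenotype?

Punnett square for Ll × Ll:
Offspring genotypes: 1 LL, 2 Ll, 1 ll
Total offspring: 4
Count with target: 3
Probability: 3/4
Expected count = 3/4 × 140 = 105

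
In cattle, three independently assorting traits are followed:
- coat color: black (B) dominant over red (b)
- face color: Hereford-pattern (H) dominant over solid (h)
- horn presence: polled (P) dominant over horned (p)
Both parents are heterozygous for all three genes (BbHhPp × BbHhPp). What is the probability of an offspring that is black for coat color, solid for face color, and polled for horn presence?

Trihybrid cross: BbHhPp × BbHhPp
Each trait segregates independently with a 3:1 phenotypic ratio, so each gene contributes 3/4 (dominant) or 1/4 (recessive).
Target: black (coat color), solid (face color), polled (horn presence)
Probability = product of independent per-trait probabilities
= 3/4 × 1/4 × 3/4 = 9/64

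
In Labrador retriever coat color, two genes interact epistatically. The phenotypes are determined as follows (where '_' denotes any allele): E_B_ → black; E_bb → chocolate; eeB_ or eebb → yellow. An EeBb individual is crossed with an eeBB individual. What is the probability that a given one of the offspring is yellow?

Cross: EeBb × eeBB — consider each gene separately:
E gene: Ee × ee → 2 Ee, 2 ee → 2 E_ : 2 ee (out of 4)
B gene: Bb × BB → 2 BB, 2 Bb → 4 B_ (out of 4)
Genotype classes (out of 4 × 4 = 16): E_B_ = 2×4 = 8; eeB_ = 2×4 = 8
Apply the phenotype rules: E_B_ (8) → black; eeB_ (8) → yellow
Phenotype counts (out of 16): 8 black, 8 yellow
yellow: 8 out of 16
Probability: 8/16 = 1/2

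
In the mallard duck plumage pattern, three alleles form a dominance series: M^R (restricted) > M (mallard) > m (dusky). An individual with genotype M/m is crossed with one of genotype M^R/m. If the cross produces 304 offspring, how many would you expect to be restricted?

Cross: M/m × M^R/m
Allele dominance: M^R > M > m
Offspring genotypes: 1 M^R/M, 1 M/m, 1 M^R/m, 1 m/m
Phenotype counts: 2 restricted, 1 mallard, 1 dusky
restricted: 2 out of 4 → fraction 1/2
Expected count = 1/2 × 304 = 152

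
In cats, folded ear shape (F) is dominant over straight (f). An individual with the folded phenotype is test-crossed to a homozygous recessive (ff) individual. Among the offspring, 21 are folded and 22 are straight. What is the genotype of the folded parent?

Test cross: ? × ff
Offspring: 21 folded, 22 straight — approximately 1:1.
A 1:1 ratio in a test cross indicates the unknown parent is heterozygous (Ff).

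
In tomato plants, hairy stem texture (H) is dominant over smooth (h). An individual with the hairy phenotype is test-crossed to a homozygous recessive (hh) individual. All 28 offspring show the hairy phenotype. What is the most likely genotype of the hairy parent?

Test cross: ? × hh
All offspring are hairy.
If the unknown parent were heterozygous (Hh), about half of 28 offspring would be smooth; none are. The unknown parent is most likely homozygous dominant (HH).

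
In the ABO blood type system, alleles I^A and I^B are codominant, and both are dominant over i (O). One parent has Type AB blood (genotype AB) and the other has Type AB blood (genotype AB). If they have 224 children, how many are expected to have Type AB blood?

Cross: AB × AB
Possible offspring genotypes: 1 AA, 2 AB, 1 BB
Blood type counts: 1 Type A, 2 Type AB, 1 Type B
Probability of Type AB: 2/4 = 1/2
Expected count = 1/2 × 224 = 112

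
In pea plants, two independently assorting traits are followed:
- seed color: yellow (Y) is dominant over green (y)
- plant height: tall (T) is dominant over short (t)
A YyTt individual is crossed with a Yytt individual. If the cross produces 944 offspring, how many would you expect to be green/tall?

Dihybrid cross YyTt × Yytt — consider each gene separately:
seed color: Yy × Yy → 1 YY, 2 Yy, 1 yy → 3 Y_ : 1 yy (out of 4)
plant height: Tt × tt → 2 Tt, 2 tt → 2 T_ : 2 tt (out of 4)
Combine (counts out of 4 × 4 = 16): yellow/tall (Y_T_) = 3×2 = 6; yellow/short (Y_tt) = 3×2 = 6; green/tall (yyT_) = 1×2 = 2; green/short (yytt) = 1×2 = 2
Phenotype counts (out of 16): 6 yellow/tall, 6 yellow/short, 2 green/tall, 2 green/short
green/tall: 2 out of 16 → fraction 1/8
Expected count = 1/8 × 944 = 118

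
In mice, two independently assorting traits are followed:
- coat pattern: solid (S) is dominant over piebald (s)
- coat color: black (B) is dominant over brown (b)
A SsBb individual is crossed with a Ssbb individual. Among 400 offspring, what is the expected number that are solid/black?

Dihybrid cross SsBb × Ssbb — consider each gene separately:
coat pattern: Ss × Ss → 1 SS, 2 Ss, 1 ss → 3 S_ : 1 ss (out of 4)
coat color: Bb × bb → 2 Bb, 2 bb → 2 B_ : 2 bb (out of 4)
Combine (counts out of 4 × 4 = 16): solid/black (S_B_) = 3×2 = 6; solid/brown (S_bb) = 3×2 = 6; piebald/black (ssB_) = 1×2 = 2; piebald/brown (ssbb) = 1×2 = 2
Phenotype counts (out of 16): 6 solid/black, 6 solid/brown, 2 piebald/black, 2 piebald/brown
solid/black: 6 out of 16 → fraction 3/8
Expected count = 3/8 × 400 = 150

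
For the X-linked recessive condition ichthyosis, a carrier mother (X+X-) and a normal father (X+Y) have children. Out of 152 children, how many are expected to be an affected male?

Cross: X+X- × X+Y
Offspring: 1 X+X+, 1 X+Y, 1 X+X-, 1 X-Y
Probability of an affected male: 1/4
Expected count = 1/4 × 152 = 38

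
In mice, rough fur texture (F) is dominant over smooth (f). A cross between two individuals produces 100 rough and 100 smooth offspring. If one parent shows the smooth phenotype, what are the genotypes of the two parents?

Observed offspring: 100 rough, 100 smooth
The observed ratio simplifies to 1:1. One parent shows smooth, so its genotype must be ff. A 1:1 offspring split requires the other parent to be heterozygous (Ff).
Parent genotypes: ff × Ff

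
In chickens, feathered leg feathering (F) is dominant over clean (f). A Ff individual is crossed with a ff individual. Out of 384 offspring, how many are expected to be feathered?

Punnett square for Ff × ff:
Offspring genotypes: 2 Ff, 2 ff
feathered: 2, clean: 2
feathered: 2 out of 4 → fraction 1/2
Expected count = 1/2 × 384 = 192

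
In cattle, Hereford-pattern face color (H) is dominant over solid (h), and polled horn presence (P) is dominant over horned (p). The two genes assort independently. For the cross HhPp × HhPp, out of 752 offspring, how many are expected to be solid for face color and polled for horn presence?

Dihybrid cross HhPp × HhPp — consider each gene separately:
face color: Hh × Hh → 1 HH, 2 Hh, 1 hh → 3 H_ : 1 hh (out of 4)
horn presence: Pp × Pp → 1 PP, 2 Pp, 1 pp → 3 P_ : 1 pp (out of 4)
Looking for: solid (hh) and polled (P_)
P(solid) = 1/4, P(polled) = 3/4
P(both) = 1/4 × 3/4 = 3/16
Expected count = 3/16 × 752 = 141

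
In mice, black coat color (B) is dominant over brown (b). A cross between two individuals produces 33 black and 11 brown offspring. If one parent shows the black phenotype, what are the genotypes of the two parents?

Observed offspring: 33 black, 11 brown
The observed ratio simplifies to 3:1. Brown (bb) offspring appear, so each parent must contribute one b allele. The parent stated to show black carries B, so it is Bb. The other parent is then either Bb or bb: Bb × bb would give a 1:1 split, whereas Bb × Bb gives 3:1 — matching the data. So both parents are heterozygous (Bb × Bb).
Parent genotypes: Bb × Bb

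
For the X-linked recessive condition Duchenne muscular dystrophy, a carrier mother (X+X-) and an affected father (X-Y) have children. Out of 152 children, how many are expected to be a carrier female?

Cross: X+X- × X-Y
Offspring: 1 X+X-, 1 X+Y, 1 X-X-, 1 X-Y
Probability of a carrier female: 1/4
Expected count = 1/4 × 152 = 38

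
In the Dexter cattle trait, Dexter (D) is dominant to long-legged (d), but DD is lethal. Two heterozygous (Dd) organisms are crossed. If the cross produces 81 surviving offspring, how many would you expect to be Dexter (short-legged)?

Cross: Dd × Dd
Punnett square offspring (before lethality): 1 DD, 2 Dd, 1 dd
The DD genotype is lethal (embryos die); surviving offspring: 2 Dd, 1 dd
Dexter (short-legged): 2 out of 3 → fraction 2/3
Expected count = 2/3 × 81 = 54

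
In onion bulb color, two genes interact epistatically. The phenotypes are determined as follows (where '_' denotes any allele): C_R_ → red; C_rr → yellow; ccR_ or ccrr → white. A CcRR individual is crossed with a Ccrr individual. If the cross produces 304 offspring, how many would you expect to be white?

Cross: CcRR × Ccrr — consider each gene separately:
C gene: Cc × Cc → 1 CC, 2 Cc, 1 cc → 3 C_ : 1 cc (out of 4)
R gene: RR × rr → 4 Rr → 4 R_ (out of 4)
Genotype classes (out of 4 × 4 = 16): C_R_ = 3×4 = 12; ccR_ = 1×4 = 4
Apply the phenotype rules: C_R_ (12) → red; ccR_ (4) → white
Phenotype counts (out of 16): 12 red, 4 white
white: 4 out of 16 → fraction 1/4
Expected count = 1/4 × 304 = 76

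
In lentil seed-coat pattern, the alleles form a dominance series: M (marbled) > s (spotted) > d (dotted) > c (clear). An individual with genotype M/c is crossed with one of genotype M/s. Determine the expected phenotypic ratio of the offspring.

Cross: M/c × M/s
Allele dominance: M > s > d > c
Offspring genotypes: 1 M/M, 1 M/s, 1 M/c, 1 s/c
Phenotype counts: 3 marbled, 1 spotted
Ratio: 3 marbled : 1 spotted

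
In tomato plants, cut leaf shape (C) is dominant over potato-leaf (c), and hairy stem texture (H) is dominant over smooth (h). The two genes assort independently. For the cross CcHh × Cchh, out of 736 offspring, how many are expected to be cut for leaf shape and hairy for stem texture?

Dihybrid cross CcHh × Cchh — consider each gene separately:
leaf shape: Cc × Cc → 1 CC, 2 Cc, 1 cc → 3 C_ : 1 cc (out of 4)
stem texture: Hh × hh → 2 Hh, 2 hh → 2 H_ : 2 hh (out of 4)
Looking for: cut (C_) and hairy (H_)
P(cut) = 3/4, P(hairy) = 2/4
P(both) = 3/4 × 2/4 = 6/16 = 3/8
Expected count = 3/8 × 736 = 276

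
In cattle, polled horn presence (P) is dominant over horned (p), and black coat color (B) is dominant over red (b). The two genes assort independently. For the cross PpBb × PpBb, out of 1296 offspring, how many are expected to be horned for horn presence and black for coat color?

Dihybrid cross PpBb × PpBb — consider each gene separately:
horn presence: Pp × Pp → 1 PP, 2 Pp, 1 pp → 3 P_ : 1 pp (out of 4)
coat color: Bb × Bb → 1 BB, 2 Bb, 1 bb → 3 B_ : 1 bb (out of 4)
Looking for: horned (pp) and black (B_)
P(horned) = 1/4, P(black) = 3/4
P(both) = 1/4 × 3/4 = 3/16
Expected count = 3/16 × 1296 = 243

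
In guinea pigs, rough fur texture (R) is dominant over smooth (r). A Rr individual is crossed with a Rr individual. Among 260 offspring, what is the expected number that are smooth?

Punnett square for Rr × Rr:
Offspring genotypes: 1 RR, 2 Rr, 1 rr
rough: 3, smooth: 1
smooth: 1 out of 4 → fraction 1/4
Expected count = 1/4 × 260 = 65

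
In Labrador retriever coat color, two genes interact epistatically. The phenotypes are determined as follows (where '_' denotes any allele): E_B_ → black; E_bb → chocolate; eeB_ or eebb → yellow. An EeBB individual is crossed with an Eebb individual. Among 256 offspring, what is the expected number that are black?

Cross: EeBB × Eebb — consider each gene separately:
E gene: Ee × Ee → 1 EE, 2 Ee, 1 ee → 3 E_ : 1 ee (out of 4)
B gene: BB × bb → 4 Bb → 4 B_ (out of 4)
Genotype classes (out of 4 × 4 = 16): E_B_ = 3×4 = 12; eeB_ = 1×4 = 4
Apply the phenotype rules: E_B_ (12) → black; eeB_ (4) → yellow
Phenotype counts (out of 16): 12 black, 4 yellow
black: 12 out of 16 → fraction 3/4
Expected count = 3/4 × 256 = 192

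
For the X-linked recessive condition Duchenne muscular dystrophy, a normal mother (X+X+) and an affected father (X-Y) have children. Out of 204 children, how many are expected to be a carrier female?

Cross: X+X+ × X-Y
Offspring: 2 X+X-, 2 X+Y
Probability of a carrier female: 2/4 = 1/2
Expected count = 1/2 × 204 = 102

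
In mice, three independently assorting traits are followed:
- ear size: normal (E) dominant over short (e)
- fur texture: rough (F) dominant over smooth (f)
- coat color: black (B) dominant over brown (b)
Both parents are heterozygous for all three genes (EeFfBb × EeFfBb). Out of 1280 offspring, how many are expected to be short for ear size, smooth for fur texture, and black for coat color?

Trihybrid cross: EeFfBb × EeFfBb
Each trait segregates independently with a 3:1 phenotypic ratio, so each gene contributes 3/4 (dominant) or 1/4 (recessive).
Target: short (ear size), smooth (fur texture), black (coat color)
Probability = product of independent per-trait probabilities
= 1/4 × 1/4 × 3/4 = 3/64
Expected count = 3/64 × 1280 = 60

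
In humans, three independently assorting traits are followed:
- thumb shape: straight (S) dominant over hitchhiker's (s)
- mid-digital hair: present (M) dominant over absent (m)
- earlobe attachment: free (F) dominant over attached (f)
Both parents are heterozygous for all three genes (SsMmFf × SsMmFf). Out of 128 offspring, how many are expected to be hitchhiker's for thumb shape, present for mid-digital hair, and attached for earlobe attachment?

Trihybrid cross: SsMmFf × SsMmFf
Each trait segregates independently with a 3:1 phenotypic ratio, so each gene contributes 3/4 (dominant) or 1/4 (recessive).
Target: hitchhiker's (thumb shape), present (mid-digital hair), attached (earlobe attachment)
Probability = product of independent per-trait probabilities
= 1/4 × 3/4 × 1/4 = 3/64
Expected count = 3/64 × 128 = 6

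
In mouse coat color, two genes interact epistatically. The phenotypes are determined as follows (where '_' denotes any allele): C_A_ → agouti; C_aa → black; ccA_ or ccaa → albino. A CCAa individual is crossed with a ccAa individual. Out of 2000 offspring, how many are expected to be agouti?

Cross: CCAa × ccAa — consider each gene separately:
C gene: CC × cc → 4 Cc → 4 C_ (out of 4)
A gene: Aa × Aa → 1 AA, 2 Aa, 1 aa → 3 A_ : 1 aa (out of 4)
Genotype classes (out of 4 × 4 = 16): C_A_ = 4×3 = 12; C_aa = 4×1 = 4
Apply the phenotype rules: C_A_ (12) → agouti; C_aa (4) → black
Phenotype counts (out of 16): 12 agouti, 4 black
agouti: 12 out of 16 → fraction 3/4
Expected count = 3/4 × 2000 = 1500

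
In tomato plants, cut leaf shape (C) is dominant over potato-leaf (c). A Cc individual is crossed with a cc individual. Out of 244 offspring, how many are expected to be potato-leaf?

Punnett square for Cc × cc:
Offspring genotypes: 2 Cc, 2 cc
cut: 2, potato-leaf: 2
potato-leaf: 2 out of 4 → fraction 1/2
Expected count = 1/2 × 244 = 122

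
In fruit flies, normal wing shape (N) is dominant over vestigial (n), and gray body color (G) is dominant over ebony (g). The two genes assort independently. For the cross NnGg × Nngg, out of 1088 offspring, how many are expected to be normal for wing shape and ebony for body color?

Dihybrid cross NnGg × Nngg — consider each gene separately:
wing shape: Nn × Nn → 1 NN, 2 Nn, 1 nn → 3 N_ : 1 nn (out of 4)
body color: Gg × gg → 2 Gg, 2 gg → 2 G_ : 2 gg (out of 4)
Looking for: normal (N_) and ebony (gg)
P(normal) = 3/4, P(ebony) = 2/4
P(both) = 3/4 × 2/4 = 6/16 = 3/8
Expected count = 3/8 × 1088 = 408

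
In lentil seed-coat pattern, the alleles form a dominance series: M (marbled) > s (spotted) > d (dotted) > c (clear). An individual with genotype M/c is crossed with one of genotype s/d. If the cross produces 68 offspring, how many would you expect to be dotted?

Cross: M/c × s/d
Allele dominance: M > s > d > c
Offspring genotypes: 1 M/s, 1 M/d, 1 s/c, 1 d/c
Phenotype counts: 2 marbled, 1 spotted, 1 dotted
dotted: 1 out of 4 → fraction 1/4
Expected count = 1/4 × 68 = 17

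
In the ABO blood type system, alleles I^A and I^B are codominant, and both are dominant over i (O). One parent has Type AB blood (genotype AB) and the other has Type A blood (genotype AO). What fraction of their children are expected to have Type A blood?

Cross: AB × AO
Possible offspring genotypes: 1 AA, 1 AO, 1 AB, 1 BO
Blood type counts: 2 Type A, 1 Type AB, 1 Type B
Probability of Type A: 2/4 = 1/2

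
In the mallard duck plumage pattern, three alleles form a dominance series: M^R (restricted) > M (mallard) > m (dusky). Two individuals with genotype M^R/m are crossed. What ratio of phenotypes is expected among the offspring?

Cross: M^R/m × M^R/m
Allele dominance: M^R > M > m
Offspring genotypes: 1 M^R/M^R, 2 M^R/m, 1 m/m
Phenotype counts: 3 restricted, 1 dusky
Ratio: 3 restricted : 1 dusky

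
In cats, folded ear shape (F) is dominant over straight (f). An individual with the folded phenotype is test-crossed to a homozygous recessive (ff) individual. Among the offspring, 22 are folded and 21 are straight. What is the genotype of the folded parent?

Test cross: ? × ff
Offspring: 22 folded, 21 straight — approximately 1:1.
A 1:1 ratio in a test cross indicates the unknown parent is heterozygous (Ff).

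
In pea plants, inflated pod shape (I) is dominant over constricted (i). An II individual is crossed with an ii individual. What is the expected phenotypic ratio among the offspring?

Punnett square for II × ii:
Offspring genotypes: 4 Ii
inflated: 4, constricted: 0
Ratio: all inflated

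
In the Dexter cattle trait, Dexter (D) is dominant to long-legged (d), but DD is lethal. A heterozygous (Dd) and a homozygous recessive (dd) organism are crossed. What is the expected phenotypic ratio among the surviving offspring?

Cross: Dd × dd
Punnett square offspring (before lethality): 2 Dd, 2 dd
No DD offspring are produced in this cross.
Ratio: 1 Dexter (short-legged) : 1 long-legged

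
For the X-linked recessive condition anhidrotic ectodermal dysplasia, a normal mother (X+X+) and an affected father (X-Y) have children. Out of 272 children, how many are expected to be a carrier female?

Cross: X+X+ × X-Y
Offspring: 2 X+X-, 2 X+Y
Probability of a carrier female: 2/4 = 1/2
Expected count = 1/2 × 272 = 136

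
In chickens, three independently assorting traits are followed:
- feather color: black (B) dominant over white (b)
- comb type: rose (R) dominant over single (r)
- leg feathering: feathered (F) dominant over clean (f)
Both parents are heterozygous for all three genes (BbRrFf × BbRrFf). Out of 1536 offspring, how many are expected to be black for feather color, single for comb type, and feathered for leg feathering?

Trihybrid cross: BbRrFf × BbRrFf
Each trait segregates independently with a 3:1 phenotypic ratio, so each gene contributes 3/4 (dominant) or 1/4 (recessive).
Target: black (feather color), single (comb type), feathered (leg feathering)
Probability = product of independent per-trait probabilities
= 3/4 × 1/4 × 3/4 = 9/64
Expected count = 9/64 × 1536 = 216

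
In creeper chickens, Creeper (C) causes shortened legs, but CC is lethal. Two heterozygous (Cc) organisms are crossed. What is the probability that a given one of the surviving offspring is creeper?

Cross: Cc × Cc
Punnett square offspring (before lethality): 1 CC, 2 Cc, 1 cc
The CC genotype is lethal (embryos die); surviving offspring: 2 Cc, 1 cc
creeper: 2 out of 3
Probability: 2/3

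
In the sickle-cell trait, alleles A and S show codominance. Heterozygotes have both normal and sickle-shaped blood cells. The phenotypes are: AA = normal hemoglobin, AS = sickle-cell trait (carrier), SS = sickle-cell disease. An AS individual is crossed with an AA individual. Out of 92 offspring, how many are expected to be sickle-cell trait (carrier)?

Punnett square for AS × AA:
Offspring genotypes: 2 AA, 2 AS
Phenotype counts: 2 normal hemoglobin, 2 sickle-cell trait (carrier)
sickle-cell trait (carrier): 2 out of 4 → fraction 1/2
Expected count = 1/2 × 92 = 46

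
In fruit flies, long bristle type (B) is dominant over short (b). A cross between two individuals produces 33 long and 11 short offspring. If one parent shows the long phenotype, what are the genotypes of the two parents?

Observed offspring: 33 long, 11 short
The observed ratio simplifies to 3:1. Short (bb) offspring appear, so each parent must contribute one b allele. The parent stated to show long carries B, so it is Bb. The other parent is then either Bb or bb: Bb × bb would give a 1:1 split, whereas Bb × Bb gives 3:1 — matching the data. So both parents are heterozygous (Bb × Bb).
Parent genotypes: Bb × Bb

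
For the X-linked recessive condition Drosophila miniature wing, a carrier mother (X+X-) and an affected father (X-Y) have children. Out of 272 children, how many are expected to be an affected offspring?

Cross: X+X- × X-Y
Offspring: 1 X+X-, 1 X+Y, 1 X-X-, 1 X-Y
Probability of an affected offspring: 2/4 = 1/2
Expected count = 1/2 × 272 = 136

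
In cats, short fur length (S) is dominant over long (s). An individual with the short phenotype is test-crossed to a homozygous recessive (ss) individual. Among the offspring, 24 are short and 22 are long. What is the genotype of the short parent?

Test cross: ? × ss
Offspring: 24 short, 22 long — approximately 1:1.
A 1:1 ratio in a test cross indicates the unknown parent is heterozygous (Ss).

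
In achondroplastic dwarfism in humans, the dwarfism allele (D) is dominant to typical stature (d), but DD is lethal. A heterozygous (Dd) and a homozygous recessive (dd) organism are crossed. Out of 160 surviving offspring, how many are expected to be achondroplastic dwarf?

Cross: Dd × dd
Punnett square offspring (before lethality): 2 Dd, 2 dd
No DD offspring are produced in this cross.
achondroplastic dwarf: 2 out of 4 → fraction 1/2
Expected count = 1/2 × 160 = 80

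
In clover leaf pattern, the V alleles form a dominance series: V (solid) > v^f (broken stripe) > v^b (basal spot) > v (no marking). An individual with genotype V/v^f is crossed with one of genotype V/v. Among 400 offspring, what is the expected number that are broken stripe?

Cross: V/v^f × V/v
Allele dominance: V > v^f > v^b > v
Offspring genotypes: 1 V/V, 1 V/v, 1 V/v^f, 1 v^f/v
Phenotype counts: 3 solid, 1 broken stripe
broken stripe: 1 out of 4 → fraction 1/4
Expected count = 1/4 × 400 = 100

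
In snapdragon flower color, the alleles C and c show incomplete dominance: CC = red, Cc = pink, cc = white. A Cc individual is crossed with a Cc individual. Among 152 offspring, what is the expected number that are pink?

Punnett square for Cc × Cc:
Offspring genotypes: 1 CC, 2 Cc, 1 cc
Phenotype counts: 1 red, 2 pink, 1 white
pink: 2 out of 4 → fraction 1/2
Expected count = 1/2 × 152 = 76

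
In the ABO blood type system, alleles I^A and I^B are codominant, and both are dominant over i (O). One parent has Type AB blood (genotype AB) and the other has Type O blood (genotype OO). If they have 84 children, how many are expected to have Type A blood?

Cross: AB × OO
Possible offspring genotypes: 2 AO, 2 BO
Blood type counts: 2 Type A, 2 Type B
Probability of Type A: 2/4 = 1/2
Expected count = 1/2 × 84 = 42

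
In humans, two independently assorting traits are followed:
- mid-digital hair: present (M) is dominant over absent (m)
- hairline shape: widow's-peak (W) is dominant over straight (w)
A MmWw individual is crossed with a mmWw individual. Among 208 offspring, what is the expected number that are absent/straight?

Dihybrid cross MmWw × mmWw — consider each gene separately:
mid-digital hair: Mm × mm → 2 Mm, 2 mm → 2 M_ : 2 mm (out of 4)
hairline shape: Ww × Ww → 1 WW, 2 Ww, 1 ww → 3 W_ : 1 ww (out of 4)
Combine (counts out of 4 × 4 = 16): present/widow's-peak (M_W_) = 2×3 = 6; present/straight (M_ww) = 2×1 = 2; absent/widow's-peak (mmW_) = 2×3 = 6; absent/straight (mmww) = 2×1 = 2
Phenotype counts (out of 16): 6 present/widow's-peak, 2 present/straight, 6 absent/widow's-peak, 2 absent/straight
absent/straight: 2 out of 16 → fraction 1/8
Expected count = 1/8 × 208 = 26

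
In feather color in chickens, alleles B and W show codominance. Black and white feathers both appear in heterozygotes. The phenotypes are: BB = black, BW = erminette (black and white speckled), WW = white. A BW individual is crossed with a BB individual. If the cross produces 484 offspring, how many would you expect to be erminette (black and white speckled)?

Punnett square for BW × BB:
Offspring genotypes: 2 BB, 2 BW
Phenotype counts: 2 black, 2 erminette (black and white speckled)
erminette (black and white speckled): 2 out of 4 → fraction 1/2
Expected count = 1/2 × 484 = 242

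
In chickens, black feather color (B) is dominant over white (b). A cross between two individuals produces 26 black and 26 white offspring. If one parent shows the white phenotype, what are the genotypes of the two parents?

Observed offspring: 26 black, 26 white
The observed ratio simplifies to 1:1. One parent shows white, so its genotype must be bb. A 1:1 offspring split requires the other parent to be heterozygous (Bb).
Parent genotypes: bb × Bb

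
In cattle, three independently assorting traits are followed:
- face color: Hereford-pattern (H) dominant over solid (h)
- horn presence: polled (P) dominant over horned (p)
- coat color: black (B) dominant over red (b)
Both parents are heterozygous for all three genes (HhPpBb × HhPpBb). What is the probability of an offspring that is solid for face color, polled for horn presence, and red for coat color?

Trihybrid cross: HhPpBb × HhPpBb
Each trait segregates independently with a 3:1 phenotypic ratio, so each gene contributes 3/4 (dominant) or 1/4 (recessive).
Target: solid (face color), polled (horn presence), red (coat color)
Probability = product of independent per-trait probabilities
= 1/4 × 3/4 × 1/4 = 3/64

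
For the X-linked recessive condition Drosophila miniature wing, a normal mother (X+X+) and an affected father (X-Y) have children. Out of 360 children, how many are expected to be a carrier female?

Cross: X+X+ × X-Y
Offspring: 2 X+X-, 2 X+Y
Probability of a carrier female: 2/4 = 1/2
Expected count = 1/2 × 360 = 180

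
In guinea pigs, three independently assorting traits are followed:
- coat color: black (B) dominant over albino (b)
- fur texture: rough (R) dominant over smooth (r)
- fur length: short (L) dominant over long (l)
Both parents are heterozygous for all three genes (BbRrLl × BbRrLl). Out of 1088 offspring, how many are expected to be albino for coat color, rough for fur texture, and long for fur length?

Trihybrid cross: BbRrLl × BbRrLl
Each trait segregates independently with a 3:1 phenotypic ratio, so each gene contributes 3/4 (dominant) or 1/4 (recessive).
Target: albino (coat color), rough (fur texture), long (fur length)
Probability = product of independent per-trait probabilities
= 1/4 × 3/4 × 1/4 = 3/64
Expected count = 3/64 × 1088 = 51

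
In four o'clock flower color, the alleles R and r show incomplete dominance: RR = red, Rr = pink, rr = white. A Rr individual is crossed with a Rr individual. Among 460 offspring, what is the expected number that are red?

Punnett square for Rr × Rr:
Offspring genotypes: 1 RR, 2 Rr, 1 rr
Phenotype counts: 1 red, 2 pink, 1 white
red: 1 out of 4 → fraction 1/4
Expected count = 1/4 × 460 = 115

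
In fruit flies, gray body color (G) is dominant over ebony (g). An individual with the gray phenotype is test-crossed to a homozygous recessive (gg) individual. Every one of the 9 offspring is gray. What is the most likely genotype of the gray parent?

Test cross: ? × gg
All offspring are gray.
If the unknown parent were heterozygous (Gg), about half of 9 offspring would be ebony; none are. The unknown parent is most likely homozygous dominant (GG).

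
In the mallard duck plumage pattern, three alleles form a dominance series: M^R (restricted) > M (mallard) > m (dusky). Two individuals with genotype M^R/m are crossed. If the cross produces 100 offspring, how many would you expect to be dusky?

Cross: M^R/m × M^R/m
Allele dominance: M^R > M > m
Offspring genotypes: 1 M^R/M^R, 2 M^R/m, 1 m/m
Phenotype counts: 3 restricted, 1 dusky
dusky: 1 out of 4 → fraction 1/4
Expected count = 1/4 × 100 = 25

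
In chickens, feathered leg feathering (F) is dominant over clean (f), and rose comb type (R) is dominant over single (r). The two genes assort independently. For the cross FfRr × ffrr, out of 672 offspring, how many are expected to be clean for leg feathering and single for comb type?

Dihybrid cross FfRr × ffrr — consider each gene separately:
leg feathering: Ff × ff → 2 Ff, 2 ff → 2 F_ : 2 ff (out of 4)
comb type: Rr × rr → 2 Rr, 2 rr → 2 R_ : 2 rr (out of 4)
Looking for: clean (ff) and single (rr)
P(clean) = 2/4, P(single) = 2/4
P(both) = 2/4 × 2/4 = 4/16 = 1/4
Expected count = 1/4 × 672 = 168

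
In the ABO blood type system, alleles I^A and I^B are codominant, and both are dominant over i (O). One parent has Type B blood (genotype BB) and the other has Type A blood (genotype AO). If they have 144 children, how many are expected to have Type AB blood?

Cross: BB × AO
Possible offspring genotypes: 2 AB, 2 BO
Blood type counts: 2 Type AB, 2 Type B
Probability of Type AB: 2/4 = 1/2
Expected count = 1/2 × 144 = 72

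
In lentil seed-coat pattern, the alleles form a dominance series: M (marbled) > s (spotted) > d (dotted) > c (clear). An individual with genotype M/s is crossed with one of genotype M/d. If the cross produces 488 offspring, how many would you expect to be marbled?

Cross: M/s × M/d
Allele dominance: M > s > d > c
Offspring genotypes: 1 M/M, 1 M/d, 1 M/s, 1 s/d
Phenotype counts: 3 marbled, 1 spotted
marbled: 3 out of 4 → fraction 3/4
Expected count = 3/4 × 488 = 366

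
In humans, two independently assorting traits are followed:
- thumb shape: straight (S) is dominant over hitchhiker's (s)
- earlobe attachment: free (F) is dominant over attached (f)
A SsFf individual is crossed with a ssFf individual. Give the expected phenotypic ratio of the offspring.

Dihybrid cross SsFf × ssFf — consider each gene separately:
thumb shape: Ss × ss → 2 Ss, 2 ss → 2 S_ : 2 ss (out of 4)
earlobe attachment: Ff × Ff → 1 FF, 2 Ff, 1 ff → 3 F_ : 1 ff (out of 4)
Combine (counts out of 4 × 4 = 16): straight/free (S_F_) = 2×3 = 6; straight/attached (S_ff) = 2×1 = 2; hitchhiker's/free (ssF_) = 2×3 = 6; hitchhiker's/attached (ssff) = 2×1 = 2
Phenotype counts (out of 16): 6 straight/free, 2 straight/attached, 6 hitchhiker's/free, 2 hitchhiker's/attached
Ratio: 3 straight/free : 1 straight/attached : 3 hitchhiker's/free : 1 hitchhiker's/attached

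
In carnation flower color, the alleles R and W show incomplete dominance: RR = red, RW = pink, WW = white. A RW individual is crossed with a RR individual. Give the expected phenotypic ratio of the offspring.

Punnett square for RW × RR:
Offspring genotypes: 2 RR, 2 RW
Phenotype counts: 2 red, 2 pink
Ratio: 1 red : 1 pink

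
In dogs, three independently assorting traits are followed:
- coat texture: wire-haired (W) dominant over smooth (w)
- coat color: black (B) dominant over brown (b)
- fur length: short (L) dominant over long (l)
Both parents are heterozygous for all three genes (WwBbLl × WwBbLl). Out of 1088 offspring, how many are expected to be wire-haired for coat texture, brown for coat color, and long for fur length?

Trihybrid cross: WwBbLl × WwBbLl
Each trait segregates independently with a 3:1 phenotypic ratio, so each gene contributes 3/4 (dominant) or 1/4 (recessive).
Target: wire-haired (coat texture), brown (coat color), long (fur length)
Probability = product of independent per-trait probabilities
= 3/4 × 1/4 × 1/4 = 3/64
Expected count = 3/64 × 1088 = 51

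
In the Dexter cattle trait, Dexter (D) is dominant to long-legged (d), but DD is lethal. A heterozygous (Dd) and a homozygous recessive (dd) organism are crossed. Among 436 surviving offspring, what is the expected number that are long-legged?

Cross: Dd × dd
Punnett square offspring (before lethality): 2 Dd, 2 dd
No DD offspring are produced in this cross.
long-legged: 2 out of 4 → fraction 1/2
Expected count = 1/2 × 436 = 218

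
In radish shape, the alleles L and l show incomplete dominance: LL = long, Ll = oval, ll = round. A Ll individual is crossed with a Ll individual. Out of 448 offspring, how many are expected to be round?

Punnett square for Ll × Ll:
Offspring genotypes: 1 LL, 2 Ll, 1 ll
Phenotype counts: 1 long, 2 oval, 1 round
round: 1 out of 4 → fraction 1/4
Expected count = 1/4 × 448 = 112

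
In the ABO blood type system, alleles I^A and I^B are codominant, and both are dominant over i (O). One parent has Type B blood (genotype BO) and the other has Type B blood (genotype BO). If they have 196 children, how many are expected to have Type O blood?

Cross: BO × BO
Possible offspring genotypes: 1 BB, 2 BO, 1 OO
Blood type counts: 3 Type B, 1 Type O
Probability of Type O: 1/4
Expected count = 1/4 × 196 = 49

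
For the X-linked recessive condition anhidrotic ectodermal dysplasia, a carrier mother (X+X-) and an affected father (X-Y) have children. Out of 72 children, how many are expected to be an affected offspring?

Cross: X+X- × X-Y
Offspring: 1 X+X-, 1 X+Y, 1 X-X-, 1 X-Y
Probability of an affected offspring: 2/4 = 1/2
Expected count = 1/2 × 72 = 36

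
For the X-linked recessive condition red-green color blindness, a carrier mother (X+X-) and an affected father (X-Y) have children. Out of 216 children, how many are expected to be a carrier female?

Cross: X+X- × X-Y
Offspring: 1 X+X-, 1 X+Y, 1 X-X-, 1 X-Y
Probability of a carrier female: 1/4
Expected count = 1/4 × 216 = 54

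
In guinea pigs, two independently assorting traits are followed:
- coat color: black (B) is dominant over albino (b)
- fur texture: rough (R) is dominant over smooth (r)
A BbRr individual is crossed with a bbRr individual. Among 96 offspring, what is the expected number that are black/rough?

Dihybrid cross BbRr × bbRr — consider each gene separately:
coat color: Bb × bb → 2 Bb, 2 bb → 2 B_ : 2 bb (out of 4)
fur texture: Rr × Rr → 1 RR, 2 Rr, 1 rr → 3 R_ : 1 rr (out of 4)
Combine (counts out of 4 × 4 = 16): black/rough (B_R_) = 2×3 = 6; black/smooth (B_rr) = 2×1 = 2; albino/rough (bbR_) = 2×3 = 6; albino/smooth (bbrr) = 2×1 = 2
Phenotype counts (out of 16): 6 black/rough, 2 black/smooth, 6 albino/rough, 2 albino/smooth
black/rough: 6 out of 16 → fraction 3/8
Expected count = 3/8 × 96 = 36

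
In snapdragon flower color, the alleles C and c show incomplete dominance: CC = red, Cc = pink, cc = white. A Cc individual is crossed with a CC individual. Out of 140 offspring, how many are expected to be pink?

Punnett square for Cc × CC:
Offspring genotypes: 2 CC, 2 Cc
Phenotype counts: 2 red, 2 pink
pink: 2 out of 4 → fraction 1/2
Expected count = 1/2 × 140 = 70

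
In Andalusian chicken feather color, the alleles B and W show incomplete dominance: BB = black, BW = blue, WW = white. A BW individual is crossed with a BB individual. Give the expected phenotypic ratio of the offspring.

Punnett square for BW × BB:
Offspring genotypes: 2 BB, 2 BW
Phenotype counts: 2 black, 2 blue
Ratio: 1 black : 1 blue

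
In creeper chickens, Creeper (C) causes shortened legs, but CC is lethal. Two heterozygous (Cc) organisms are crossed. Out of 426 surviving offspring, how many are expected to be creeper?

Cross: Cc × Cc
Punnett square offspring (before lethality): 1 CC, 2 Cc, 1 cc
The CC genotype is lethal (embryos die); surviving offspring: 2 Cc, 1 cc
creeper: 2 out of 3 → fraction 2/3
Expected count = 2/3 × 426 = 284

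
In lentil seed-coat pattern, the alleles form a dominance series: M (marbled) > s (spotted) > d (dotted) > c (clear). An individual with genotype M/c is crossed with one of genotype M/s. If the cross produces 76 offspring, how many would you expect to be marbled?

Cross: M/c × M/s
Allele dominance: M > s > d > c
Offspring genotypes: 1 M/M, 1 M/s, 1 M/c, 1 s/c
Phenotype counts: 3 marbled, 1 spotted
marbled: 3 out of 4 → fraction 3/4
Expected count = 3/4 × 76 = 57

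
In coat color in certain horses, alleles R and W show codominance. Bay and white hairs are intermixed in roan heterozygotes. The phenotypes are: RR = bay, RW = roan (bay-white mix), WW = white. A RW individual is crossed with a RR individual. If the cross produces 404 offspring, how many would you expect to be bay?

Punnett square for RW × RR:
Offspring genotypes: 2 RR, 2 RW
Phenotype counts: 2 bay, 2 roan (bay-white mix)
bay: 2 out of 4 → fraction 1/2
Expected count = 1/2 × 404 = 202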